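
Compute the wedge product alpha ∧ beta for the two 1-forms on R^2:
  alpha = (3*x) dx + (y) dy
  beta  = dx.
alpha ∧ beta = (-y) dx ∧ dy

Distribute the wedge, using dx_i ∧ dx_j = -dx_j ∧ dx_i and dx_i ∧ dx_i = 0. For each pair (i, j) with i < j, the coefficient of dx_i ∧ dx_j in alpha ∧ beta is (alpha_i * beta_j - alpha_j * beta_i). Collecting: alpha ∧ beta = (-y) dx ∧ dy.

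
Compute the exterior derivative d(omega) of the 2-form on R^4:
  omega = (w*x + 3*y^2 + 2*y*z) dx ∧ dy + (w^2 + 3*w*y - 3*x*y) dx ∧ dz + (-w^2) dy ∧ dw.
d(omega) = (-3*w + 3*x + 2*y) dx ∧ dy ∧ dz + (x) dx ∧ dy ∧ dw + (2*w + 3*y) dx ∧ dz ∧ dw

For a 2-form omega = sum_{i<j} g_{ij} dx_i ∧ dx_j, the exterior derivative is
  d(omega) = sum_{i<j} d(g_{ij}) ∧ dx_i ∧ dx_j = sum_{i<j, k} (∂g_{ij}/∂x_k) dx_k ∧ dx_i ∧ dx_j.
Expand each term, using dx_k ∧ dx_i ∧ dx_j = sgn(permutation) dx_{(a)} ∧ dx_{(b)} ∧ dx_{(c)} with (a < b < c) sorted:
  d(w*x + 3*y^2 + 2*y*z) includes (∂/∂z)(w*x + 3*y^2 + 2*y*z) dz = (2*y) dz, which multiplied by dx ∧ dy gives (2*y) dx ∧ dy ∧ dz
  d(w*x + 3*y^2 + 2*y*z) includes (∂/∂w)(w*x + 3*y^2 + 2*y*z) dw = (x) dw, which multiplied by dx ∧ dy gives (x) dx ∧ dy ∧ dw
  d(w^2 + 3*w*y - 3*x*y) includes (∂/∂y)(w^2 + 3*w*y - 3*x*y) dy = (3*w - 3*x) dy, which multiplied by dx ∧ dz gives (-3*w + 3*x) dx ∧ dy ∧ dz
  d(w^2 + 3*w*y - 3*x*y) includes (∂/∂w)(w^2 + 3*w*y - 3*x*y) dw = (2*w + 3*y) dw, which multiplied by dx ∧ dz gives (2*w + 3*y) dx ∧ dz ∧ dw
Collecting like 3-forms: d(omega) = (-3*w + 3*x + 2*y) dx ∧ dy ∧ dz + (x) dx ∧ dy ∧ dw + (2*w + 3*y) dx ∧ dz ∧ dw.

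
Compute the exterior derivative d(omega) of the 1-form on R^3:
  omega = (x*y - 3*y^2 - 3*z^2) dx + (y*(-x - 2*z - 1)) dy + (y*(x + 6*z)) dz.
d(omega) = (-x + 5*y) dx ∧ dy + (y + 6*z) dx ∧ dz + (x + 2*y + 6*z) dy ∧ dz

For a 1-form omega = sum_i f_i dx_i, the exterior derivative is
  d(omega) = sum_{i < j} (∂f_j/∂x_i - ∂f_i/∂x_j) dx_i ∧ dx_j.
  coefficient of dx ∧ dy: ∂f_2/∂x - ∂f_1/∂y = ∂(y*(-x - 2*z - 1))/∂x - ∂(x*y - 3*y^2 - 3*z^2)/∂y = -x + 5*y
  coefficient of dx ∧ dz: ∂f_3/∂x - ∂f_1/∂z = ∂(y*(x + 6*z))/∂x - ∂(x*y - 3*y^2 - 3*z^2)/∂z = y + 6*z
  coefficient of dy ∧ dz: ∂f_3/∂y - ∂f_2/∂z = ∂(y*(x + 6*z))/∂y - ∂(y*(-x - 2*z - 1))/∂z = x + 2*y + 6*z
Assembling: d(omega) = (-x + 5*y) dx ∧ dy + (y + 6*z) dx ∧ dz + (x + 2*y + 6*z) dy ∧ dz.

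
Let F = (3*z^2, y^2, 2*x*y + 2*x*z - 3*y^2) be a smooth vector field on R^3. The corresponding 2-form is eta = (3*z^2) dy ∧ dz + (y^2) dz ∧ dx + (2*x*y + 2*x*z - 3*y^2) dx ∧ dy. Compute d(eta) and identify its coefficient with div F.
d(eta) = (2*x + 2*y) dx ∧ dy ∧ dz; div F = 2*x + 2*y

For a 2-form in R^3 of the form above, applying d gives a 3-form with coefficient ∂P/∂x + ∂Q/∂y + ∂R/∂z:
  ∂P/∂x = 0
  ∂Q/∂y = 2*y
  ∂R/∂z = 2*x
Sum = 2*x + 2*y, which is exactly div F.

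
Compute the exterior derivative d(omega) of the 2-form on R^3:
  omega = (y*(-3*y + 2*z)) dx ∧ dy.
d(omega) = (2*y) dx ∧ dy ∧ dz

For a 2-form omega = sum_{i<j} g_{ij} dx_i ∧ dx_j, the exterior derivative is
  d(omega) = sum_{i<j} d(g_{ij}) ∧ dx_i ∧ dx_j = sum_{i<j, k} (∂g_{ij}/∂x_k) dx_k ∧ dx_i ∧ dx_j.
Expand each term, using dx_k ∧ dx_i ∧ dx_j = sgn(permutation) dx_{(a)} ∧ dx_{(b)} ∧ dx_{(c)} with (a < b < c) sorted:
  d(y*(-3*y + 2*z)) includes (∂/∂z)(y*(-3*y + 2*z)) dz = (2*y) dz, which multiplied by dx ∧ dy gives (2*y) dx ∧ dy ∧ dz
Collecting like 3-forms: d(omega) = (2*y) dx ∧ dy ∧ dz.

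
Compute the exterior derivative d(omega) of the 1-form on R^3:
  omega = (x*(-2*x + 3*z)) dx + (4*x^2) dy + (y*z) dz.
d(omega) = (8*x) dx ∧ dy + (-3*x) dx ∧ dz + (z) dy ∧ dz

For a 1-form omega = sum_i f_i dx_i, the exterior derivative is
  d(omega) = sum_{i < j} (∂f_j/∂x_i - ∂f_i/∂x_j) dx_i ∧ dx_j.
  coefficient of dx ∧ dy: ∂f_2/∂x - ∂f_1/∂y = ∂(4*x^2)/∂x - ∂(x*(-2*x + 3*z))/∂y = 8*x
  coefficient of dx ∧ dz: ∂f_3/∂x - ∂f_1/∂z = ∂(y*z)/∂x - ∂(x*(-2*x + 3*z))/∂z = -3*x
  coefficient of dy ∧ dz: ∂f_3/∂y - ∂f_2/∂z = ∂(y*z)/∂y - ∂(4*x^2)/∂z = z
Assembling: d(omega) = (8*x) dx ∧ dy + (-3*x) dx ∧ dz + (z) dy ∧ dz.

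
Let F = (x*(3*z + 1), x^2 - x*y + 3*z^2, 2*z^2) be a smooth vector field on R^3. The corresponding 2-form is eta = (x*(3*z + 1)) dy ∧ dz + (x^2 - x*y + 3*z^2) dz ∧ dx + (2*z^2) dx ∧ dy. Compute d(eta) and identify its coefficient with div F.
d(eta) = (-x + 7*z + 1) dx ∧ dy ∧ dz; div F = -x + 7*z + 1

For a 2-form in R^3 of the form above, applying d gives a 3-form with coefficient ∂P/∂x + ∂Q/∂y + ∂R/∂z:
  ∂P/∂x = 3*z + 1
  ∂Q/∂y = -x
  ∂R/∂z = 4*z
Sum = -x + 7*z + 1, which is exactly div F.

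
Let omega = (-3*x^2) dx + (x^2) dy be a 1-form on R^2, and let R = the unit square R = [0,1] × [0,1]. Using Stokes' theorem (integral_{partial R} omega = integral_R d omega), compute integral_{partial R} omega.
integral_(partial R) omega = 1

Stokes: integral_partial_R omega = integral_R d omega with d omega = (∂Q/∂x - ∂P/∂y) dx ∧ dy.
  ∂Q/∂x = 2*x
  ∂P/∂y = 0
  integrand = ∂Q/∂x - ∂P/∂y = 2*x.
Integrating over R: integral_0^1 integral_0^1 (2*x) dx dy = 1.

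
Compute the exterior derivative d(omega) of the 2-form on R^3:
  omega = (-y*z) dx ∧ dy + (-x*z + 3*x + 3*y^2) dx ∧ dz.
d(omega) = (-7*y) dx ∧ dy ∧ dz

For a 2-form omega = sum_{i<j} g_{ij} dx_i ∧ dx_j, the exterior derivative is
  d(omega) = sum_{i<j} d(g_{ij}) ∧ dx_i ∧ dx_j = sum_{i<j, k} (∂g_{ij}/∂x_k) dx_k ∧ dx_i ∧ dx_j.
Expand each term, using dx_k ∧ dx_i ∧ dx_j = sgn(permutation) dx_{(a)} ∧ dx_{(b)} ∧ dx_{(c)} with (a < b < c) sorted:
  d(-y*z) includes (∂/∂z)(-y*z) dz = (-y) dz, which multiplied by dx ∧ dy gives (-y) dx ∧ dy ∧ dz
  d(-x*z + 3*x + 3*y^2) includes (∂/∂y)(-x*z + 3*x + 3*y^2) dy = (6*y) dy, which multiplied by dx ∧ dz gives (-6*y) dx ∧ dy ∧ dz
Collecting like 3-forms: d(omega) = (-7*y) dx ∧ dy ∧ dz.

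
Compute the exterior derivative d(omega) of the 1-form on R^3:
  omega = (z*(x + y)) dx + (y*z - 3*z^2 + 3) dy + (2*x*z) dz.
d(omega) = (-z) dx ∧ dy + (-x - y + 2*z) dx ∧ dz + (-y + 6*z) dy ∧ dz

For a 1-form omega = sum_i f_i dx_i, the exterior derivative is
  d(omega) = sum_{i < j} (∂f_j/∂x_i - ∂f_i/∂x_j) dx_i ∧ dx_j.
  coefficient of dx ∧ dy: ∂f_2/∂x - ∂f_1/∂y = ∂(y*z - 3*z^2 + 3)/∂x - ∂(z*(x + y))/∂y = -z
  coefficient of dx ∧ dz: ∂f_3/∂x - ∂f_1/∂z = ∂(2*x*z)/∂x - ∂(z*(x + y))/∂z = -x - y + 2*z
  coefficient of dy ∧ dz: ∂f_3/∂y - ∂f_2/∂z = ∂(2*x*z)/∂y - ∂(y*z - 3*z^2 + 3)/∂z = -y + 6*z
Assembling: d(omega) = (-z) dx ∧ dy + (-x - y + 2*z) dx ∧ dz + (-y + 6*z) dy ∧ dz.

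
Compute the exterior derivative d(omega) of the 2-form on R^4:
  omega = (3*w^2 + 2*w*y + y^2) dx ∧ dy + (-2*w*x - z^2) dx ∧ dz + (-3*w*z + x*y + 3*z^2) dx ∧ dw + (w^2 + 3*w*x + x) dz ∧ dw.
d(omega) = (6*w - x + 2*y) dx ∧ dy ∧ dw + (6*w - 2*x - 6*z + 1) dx ∧ dz ∧ dw

For a 2-form omega = sum_{i<j} g_{ij} dx_i ∧ dx_j, the exterior derivative is
  d(omega) = sum_{i<j} d(g_{ij}) ∧ dx_i ∧ dx_j = sum_{i<j, k} (∂g_{ij}/∂x_k) dx_k ∧ dx_i ∧ dx_j.
Expand each term, using dx_k ∧ dx_i ∧ dx_j = sgn(permutation) dx_{(a)} ∧ dx_{(b)} ∧ dx_{(c)} with (a < b < c) sorted:
  d(3*w^2 + 2*w*y + y^2) includes (∂/∂w)(3*w^2 + 2*w*y + y^2) dw = (6*w + 2*y) dw, which multiplied by dx ∧ dy gives (6*w + 2*y) dx ∧ dy ∧ dw
  d(-2*w*x - z^2) includes (∂/∂w)(-2*w*x - z^2) dw = (-2*x) dw, which multiplied by dx ∧ dz gives (-2*x) dx ∧ dz ∧ dw
  d(-3*w*z + x*y + 3*z^2) includes (∂/∂y)(-3*w*z + x*y + 3*z^2) dy = (x) dy, which multiplied by dx ∧ dw gives (-x) dx ∧ dy ∧ dw
  d(-3*w*z + x*y + 3*z^2) includes (∂/∂z)(-3*w*z + x*y + 3*z^2) dz = (-3*w + 6*z) dz, which multiplied by dx ∧ dw gives (3*w - 6*z) dx ∧ dz ∧ dw
  d(w^2 + 3*w*x + x) includes (∂/∂x)(w^2 + 3*w*x + x) dx = (3*w + 1) dx, which multiplied by dz ∧ dw gives (3*w + 1) dx ∧ dz ∧ dw
Collecting like 3-forms: d(omega) = (6*w - x + 2*y) dx ∧ dy ∧ dw + (6*w - 2*x - 6*z + 1) dx ∧ dz ∧ dw.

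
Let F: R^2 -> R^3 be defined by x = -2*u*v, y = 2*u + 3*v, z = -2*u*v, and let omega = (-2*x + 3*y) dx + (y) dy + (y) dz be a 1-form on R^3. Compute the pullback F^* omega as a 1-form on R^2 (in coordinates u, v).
F^* omega = (-8*u*v^2 - 16*u*v + 4*u - 24*v^2 + 6*v) du + (-8*u^2*v - 16*u^2 - 24*u*v + 6*u + 9*v) dv

Using F^*(f dg) = (f ∘ F) d(g ∘ F), substitute each coordinate x_i by F_i(u, v) in f_i, and replace dx_i by d F_i = (∂F_i/∂u) du + (∂F_i/∂v) dv.
  For the x component: f_1(F) = 4*u*v + 6*u + 9*v; d F_1 = (-2*v) du + (-2*u) dv
  For the y component: f_2(F) = 2*u + 3*v; d F_2 = (2) du + (3) dv
  For the z component: f_3(F) = 2*u + 3*v; d F_3 = (-2*v) du + (-2*u) dv
Combining and collecting du, dv coefficients:
  coeff of du: -8*u*v^2 - 16*u*v + 4*u - 24*v^2 + 6*v
  coeff of dv: -8*u^2*v - 16*u^2 - 24*u*v + 6*u + 9*v
F^* omega = (-8*u*v^2 - 16*u*v + 4*u - 24*v^2 + 6*v) du + (-8*u^2*v - 16*u^2 - 24*u*v + 6*u + 9*v) dv.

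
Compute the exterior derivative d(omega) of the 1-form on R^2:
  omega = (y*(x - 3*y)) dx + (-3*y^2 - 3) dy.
d(omega) = (-x + 6*y) dx ∧ dy

For a 1-form omega = sum_i f_i dx_i, the exterior derivative is
  d(omega) = sum_{i < j} (∂f_j/∂x_i - ∂f_i/∂x_j) dx_i ∧ dx_j.
  coefficient of dx ∧ dy: ∂f_2/∂x - ∂f_1/∂y = ∂(-3*y^2 - 3)/∂x - ∂(y*(x - 3*y))/∂y = -x + 6*y
Assembling: d(omega) = (-x + 6*y) dx ∧ dy.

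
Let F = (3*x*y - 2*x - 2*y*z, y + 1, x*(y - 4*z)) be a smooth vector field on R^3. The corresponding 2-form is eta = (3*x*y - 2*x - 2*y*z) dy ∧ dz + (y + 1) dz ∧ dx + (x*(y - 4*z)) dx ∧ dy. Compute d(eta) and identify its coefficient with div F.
d(eta) = (-4*x + 3*y - 1) dx ∧ dy ∧ dz; div F = -4*x + 3*y - 1

For a 2-form in R^3 of the form above, applying d gives a 3-form with coefficient ∂P/∂x + ∂Q/∂y + ∂R/∂z:
  ∂P/∂x = 3*y - 2
  ∂Q/∂y = 1
  ∂R/∂z = -4*x
Sum = -4*x + 3*y - 1, which is exactly div F.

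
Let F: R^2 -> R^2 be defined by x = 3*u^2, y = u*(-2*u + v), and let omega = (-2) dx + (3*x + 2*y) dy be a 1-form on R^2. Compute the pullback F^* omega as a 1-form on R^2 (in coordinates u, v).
F^* omega = (u*(-20*u^2 - 3*u*v + 2*v^2 - 12)) du + (u^2*(5*u + 2*v)) dv

Using F^*(f dg) = (f ∘ F) d(g ∘ F), substitute each coordinate x_i by F_i(u, v) in f_i, and replace dx_i by d F_i = (∂F_i/∂u) du + (∂F_i/∂v) dv.
  For the x component: f_1(F) = -2; d F_1 = (6*u) du + (0) dv
  For the y component: f_2(F) = u*(5*u + 2*v); d F_2 = (-4*u + v) du + (u) dv
Combining and collecting du, dv coefficients:
  coeff of du: u*(-20*u^2 - 3*u*v + 2*v^2 - 12)
  coeff of dv: u^2*(5*u + 2*v)
F^* omega = (u*(-20*u^2 - 3*u*v + 2*v^2 - 12)) du + (u^2*(5*u + 2*v)) dv.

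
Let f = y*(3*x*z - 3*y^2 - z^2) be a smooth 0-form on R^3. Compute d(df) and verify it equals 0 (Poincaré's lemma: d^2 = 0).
d(df) = 0

Step 1: df = sum_i (∂f/∂x_i) dx_i = (3*y*z) dx + (3*x*z - 9*y^2 - z^2) dy + (y*(3*x - 2*z)) dz.
Step 2: Apply d again. Using the 1-form formula, the coefficient of dx ∧ dy in d(df) is ∂^2 f/∂x ∂y - ∂^2 f/∂y ∂x = (3*z) - (3*z) = 0 (equality of mixed partials for smooth f).
Similarly for dx ∧ dz and dy ∧ dz — all coefficients vanish. So d(df) = 0.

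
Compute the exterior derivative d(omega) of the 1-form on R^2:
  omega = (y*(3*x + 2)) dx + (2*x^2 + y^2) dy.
d(omega) = (x - 2) dx ∧ dy

For a 1-form omega = sum_i f_i dx_i, the exterior derivative is
  d(omega) = sum_{i < j} (∂f_j/∂x_i - ∂f_i/∂x_j) dx_i ∧ dx_j.
  coefficient of dx ∧ dy: ∂f_2/∂x - ∂f_1/∂y = ∂(2*x^2 + y^2)/∂x - ∂(y*(3*x + 2))/∂y = x - 2
Assembling: d(omega) = (x - 2) dx ∧ dy.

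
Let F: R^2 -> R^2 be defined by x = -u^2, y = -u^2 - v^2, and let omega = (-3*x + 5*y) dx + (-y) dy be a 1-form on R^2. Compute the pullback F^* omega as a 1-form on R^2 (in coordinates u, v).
F^* omega = (2*u*(u^2 + 4*v^2)) du + (2*v*(-u^2 - v^2)) dv

Using F^*(f dg) = (f ∘ F) d(g ∘ F), substitute each coordinate x_i by F_i(u, v) in f_i, and replace dx_i by d F_i = (∂F_i/∂u) du + (∂F_i/∂v) dv.
  For the x component: f_1(F) = -2*u^2 - 5*v^2; d F_1 = (-2*u) du + (0) dv
  For the y component: f_2(F) = u^2 + v^2; d F_2 = (-2*u) du + (-2*v) dv
Combining and collecting du, dv coefficients:
  coeff of du: 2*u*(u^2 + 4*v^2)
  coeff of dv: 2*v*(-u^2 - v^2)
F^* omega = (2*u*(u^2 + 4*v^2)) du + (2*v*(-u^2 - v^2)) dv.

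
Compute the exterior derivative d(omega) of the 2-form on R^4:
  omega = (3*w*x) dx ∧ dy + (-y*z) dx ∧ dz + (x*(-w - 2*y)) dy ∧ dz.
d(omega) = (3*x) dx ∧ dy ∧ dw + (-w - 2*y + z) dx ∧ dy ∧ dz + (-x) dy ∧ dz ∧ dw

For a 2-form omega = sum_{i<j} g_{ij} dx_i ∧ dx_j, the exterior derivative is
  d(omega) = sum_{i<j} d(g_{ij}) ∧ dx_i ∧ dx_j = sum_{i<j, k} (∂g_{ij}/∂x_k) dx_k ∧ dx_i ∧ dx_j.
Expand each term, using dx_k ∧ dx_i ∧ dx_j = sgn(permutation) dx_{(a)} ∧ dx_{(b)} ∧ dx_{(c)} with (a < b < c) sorted:
  d(3*w*x) includes (∂/∂w)(3*w*x) dw = (3*x) dw, which multiplied by dx ∧ dy gives (3*x) dx ∧ dy ∧ dw
  d(-y*z) includes (∂/∂y)(-y*z) dy = (-z) dy, which multiplied by dx ∧ dz gives (z) dx ∧ dy ∧ dz
  d(x*(-w - 2*y)) includes (∂/∂x)(x*(-w - 2*y)) dx = (-w - 2*y) dx, which multiplied by dy ∧ dz gives (-w - 2*y) dx ∧ dy ∧ dz
  d(x*(-w - 2*y)) includes (∂/∂w)(x*(-w - 2*y)) dw = (-x) dw, which multiplied by dy ∧ dz gives (-x) dy ∧ dz ∧ dw
Collecting like 3-forms: d(omega) = (3*x) dx ∧ dy ∧ dw + (-w - 2*y + z) dx ∧ dy ∧ dz + (-x) dy ∧ dz ∧ dw.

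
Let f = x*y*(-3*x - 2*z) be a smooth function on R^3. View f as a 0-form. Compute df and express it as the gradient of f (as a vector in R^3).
df = (2*y*(-3*x - z)) dx + (x*(-3*x - 2*z)) dy + (-2*x*y) dz; grad f = (2*y*(-3*x - z), x*(-3*x - 2*z), -2*x*y)

For a 0-form f, d f = (∂f/∂x) dx + (∂f/∂y) dy + (∂f/∂z) dz. The components of the vector representation are exactly the entries of grad f in Cartesian coordinates:
  ∂f/∂x = 2*y*(-3*x - z)
  ∂f/∂y = x*(-3*x - 2*z)
  ∂f/∂z = -2*x*y.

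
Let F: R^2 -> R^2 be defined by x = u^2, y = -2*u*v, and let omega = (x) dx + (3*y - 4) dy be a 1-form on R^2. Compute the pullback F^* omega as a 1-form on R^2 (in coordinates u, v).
F^* omega = (2*u^3 + 12*u*v^2 + 8*v) du + (4*u*(3*u*v + 2)) dv

Using F^*(f dg) = (f ∘ F) d(g ∘ F), substitute each coordinate x_i by F_i(u, v) in f_i, and replace dx_i by d F_i = (∂F_i/∂u) du + (∂F_i/∂v) dv.
  For the x component: f_1(F) = u^2; d F_1 = (2*u) du + (0) dv
  For the y component: f_2(F) = -6*u*v - 4; d F_2 = (-2*v) du + (-2*u) dv
Combining and collecting du, dv coefficients:
  coeff of du: 2*u^3 + 12*u*v^2 + 8*v
  coeff of dv: 4*u*(3*u*v + 2)
F^* omega = (2*u^3 + 12*u*v^2 + 8*v) du + (4*u*(3*u*v + 2)) dv.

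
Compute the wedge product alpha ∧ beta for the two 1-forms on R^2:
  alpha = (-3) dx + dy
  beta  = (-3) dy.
alpha ∧ beta = (9) dx ∧ dy

Distribute the wedge, using dx_i ∧ dx_j = -dx_j ∧ dx_i and dx_i ∧ dx_i = 0. For each pair (i, j) with i < j, the coefficient of dx_i ∧ dx_j in alpha ∧ beta is (alpha_i * beta_j - alpha_j * beta_i). Collecting: alpha ∧ beta = (9) dx ∧ dy.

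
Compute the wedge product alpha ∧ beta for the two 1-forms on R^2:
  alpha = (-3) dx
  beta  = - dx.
alpha ∧ beta = 0

Distribute the wedge, using dx_i ∧ dx_j = -dx_j ∧ dx_i and dx_i ∧ dx_i = 0. For each pair (i, j) with i < j, the coefficient of dx_i ∧ dx_j in alpha ∧ beta is (alpha_i * beta_j - alpha_j * beta_i). Collecting: alpha ∧ beta = 0.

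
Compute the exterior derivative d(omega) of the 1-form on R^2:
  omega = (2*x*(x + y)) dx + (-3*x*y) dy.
d(omega) = (-2*x - 3*y) dx ∧ dy

For a 1-form omega = sum_i f_i dx_i, the exterior derivative is
  d(omega) = sum_{i < j} (∂f_j/∂x_i - ∂f_i/∂x_j) dx_i ∧ dx_j.
  coefficient of dx ∧ dy: ∂f_2/∂x - ∂f_1/∂y = ∂(-3*x*y)/∂x - ∂(2*x*(x + y))/∂y = -2*x - 3*y
Assembling: d(omega) = (-2*x - 3*y) dx ∧ dy.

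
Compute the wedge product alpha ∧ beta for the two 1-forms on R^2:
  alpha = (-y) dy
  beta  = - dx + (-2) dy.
alpha ∧ beta = (-y) dx ∧ dy

Distribute the wedge, using dx_i ∧ dx_j = -dx_j ∧ dx_i and dx_i ∧ dx_i = 0. For each pair (i, j) with i < j, the coefficient of dx_i ∧ dx_j in alpha ∧ beta is (alpha_i * beta_j - alpha_j * beta_i). Collecting: alpha ∧ beta = (-y) dx ∧ dy.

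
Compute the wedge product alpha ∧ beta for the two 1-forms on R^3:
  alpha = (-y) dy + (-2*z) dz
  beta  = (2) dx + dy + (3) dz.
alpha ∧ beta = (2*y) dx ∧ dy + (-3*y + 2*z) dy ∧ dz + (4*z) dx ∧ dz

Distribute the wedge, using dx_i ∧ dx_j = -dx_j ∧ dx_i and dx_i ∧ dx_i = 0. For each pair (i, j) with i < j, the coefficient of dx_i ∧ dx_j in alpha ∧ beta is (alpha_i * beta_j - alpha_j * beta_i). Collecting: alpha ∧ beta = (2*y) dx ∧ dy + (-3*y + 2*z) dy ∧ dz + (4*z) dx ∧ dz.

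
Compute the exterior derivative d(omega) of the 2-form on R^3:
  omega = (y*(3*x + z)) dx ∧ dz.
d(omega) = (-3*x - z) dx ∧ dy ∧ dz

For a 2-form omega = sum_{i<j} g_{ij} dx_i ∧ dx_j, the exterior derivative is
  d(omega) = sum_{i<j} d(g_{ij}) ∧ dx_i ∧ dx_j = sum_{i<j, k} (∂g_{ij}/∂x_k) dx_k ∧ dx_i ∧ dx_j.
Expand each term, using dx_k ∧ dx_i ∧ dx_j = sgn(permutation) dx_{(a)} ∧ dx_{(b)} ∧ dx_{(c)} with (a < b < c) sorted:
  d(y*(3*x + z)) includes (∂/∂y)(y*(3*x + z)) dy = (3*x + z) dy, which multiplied by dx ∧ dz gives (-3*x - z) dx ∧ dy ∧ dz
Collecting like 3-forms: d(omega) = (-3*x - z) dx ∧ dy ∧ dz.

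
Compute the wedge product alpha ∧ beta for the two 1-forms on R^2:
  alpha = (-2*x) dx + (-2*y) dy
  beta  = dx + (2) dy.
alpha ∧ beta = (-4*x + 2*y) dx ∧ dy

Distribute the wedge, using dx_i ∧ dx_j = -dx_j ∧ dx_i and dx_i ∧ dx_i = 0. For each pair (i, j) with i < j, the coefficient of dx_i ∧ dx_j in alpha ∧ beta is (alpha_i * beta_j - alpha_j * beta_i). Collecting: alpha ∧ beta = (-4*x + 2*y) dx ∧ dy.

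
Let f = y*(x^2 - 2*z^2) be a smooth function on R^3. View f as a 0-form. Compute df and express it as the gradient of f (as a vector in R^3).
df = (2*x*y) dx + (x^2 - 2*z^2) dy + (-4*y*z) dz; grad f = (2*x*y, x^2 - 2*z^2, -4*y*z)

For a 0-form f, d f = (∂f/∂x) dx + (∂f/∂y) dy + (∂f/∂z) dz. The components of the vector representation are exactly the entries of grad f in Cartesian coordinates:
  ∂f/∂x = 2*x*y
  ∂f/∂y = x^2 - 2*z^2
  ∂f/∂z = -4*y*z.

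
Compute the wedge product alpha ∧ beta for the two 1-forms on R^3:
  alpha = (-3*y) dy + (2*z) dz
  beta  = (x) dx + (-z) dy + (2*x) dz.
alpha ∧ beta = (3*x*y) dx ∧ dy + (-6*x*y + 2*z^2) dy ∧ dz + (-2*x*z) dx ∧ dz

Distribute the wedge, using dx_i ∧ dx_j = -dx_j ∧ dx_i and dx_i ∧ dx_i = 0. For each pair (i, j) with i < j, the coefficient of dx_i ∧ dx_j in alpha ∧ beta is (alpha_i * beta_j - alpha_j * beta_i). Collecting: alpha ∧ beta = (3*x*y) dx ∧ dy + (-6*x*y + 2*z^2) dy ∧ dz + (-2*x*z) dx ∧ dz.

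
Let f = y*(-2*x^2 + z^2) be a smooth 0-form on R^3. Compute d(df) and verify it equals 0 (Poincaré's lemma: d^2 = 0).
d(df) = 0

Step 1: df = sum_i (∂f/∂x_i) dx_i = (-4*x*y) dx + (-2*x^2 + z^2) dy + (2*y*z) dz.
Step 2: Apply d again. Using the 1-form formula, the coefficient of dx ∧ dy in d(df) is ∂^2 f/∂x ∂y - ∂^2 f/∂y ∂x = (-4*x) - (-4*x) = 0 (equality of mixed partials for smooth f).
Similarly for dx ∧ dz and dy ∧ dz — all coefficients vanish. So d(df) = 0.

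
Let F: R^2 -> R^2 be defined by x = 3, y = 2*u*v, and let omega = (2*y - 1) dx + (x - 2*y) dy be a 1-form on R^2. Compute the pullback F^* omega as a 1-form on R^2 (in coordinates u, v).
F^* omega = (2*v*(-4*u*v + 3)) du + (2*u*(-4*u*v + 3)) dv

Using F^*(f dg) = (f ∘ F) d(g ∘ F), substitute each coordinate x_i by F_i(u, v) in f_i, and replace dx_i by d F_i = (∂F_i/∂u) du + (∂F_i/∂v) dv.
  For the x component: f_1(F) = 4*u*v - 1; d F_1 = (0) du + (0) dv
  For the y component: f_2(F) = -4*u*v + 3; d F_2 = (2*v) du + (2*u) dv
Combining and collecting du, dv coefficients:
  coeff of du: 2*v*(-4*u*v + 3)
  coeff of dv: 2*u*(-4*u*v + 3)
F^* omega = (2*v*(-4*u*v + 3)) du + (2*u*(-4*u*v + 3)) dv.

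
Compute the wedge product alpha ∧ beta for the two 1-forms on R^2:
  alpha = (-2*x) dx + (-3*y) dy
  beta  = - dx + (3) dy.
alpha ∧ beta = (-6*x - 3*y) dx ∧ dy

Distribute the wedge, using dx_i ∧ dx_j = -dx_j ∧ dx_i and dx_i ∧ dx_i = 0. For each pair (i, j) with i < j, the coefficient of dx_i ∧ dx_j in alpha ∧ beta is (alpha_i * beta_j - alpha_j * beta_i). Collecting: alpha ∧ beta = (-6*x - 3*y) dx ∧ dy.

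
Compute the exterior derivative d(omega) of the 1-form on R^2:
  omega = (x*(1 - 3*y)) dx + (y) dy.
d(omega) = (3*x) dx ∧ dy

For a 1-form omega = sum_i f_i dx_i, the exterior derivative is
  d(omega) = sum_{i < j} (∂f_j/∂x_i - ∂f_i/∂x_j) dx_i ∧ dx_j.
  coefficient of dx ∧ dy: ∂f_2/∂x - ∂f_1/∂y = ∂(y)/∂x - ∂(x*(1 - 3*y))/∂y = 3*x
Assembling: d(omega) = (3*x) dx ∧ dy.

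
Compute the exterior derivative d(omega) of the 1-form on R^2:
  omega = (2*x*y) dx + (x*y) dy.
d(omega) = (-2*x + y) dx ∧ dy

For a 1-form omega = sum_i f_i dx_i, the exterior derivative is
  d(omega) = sum_{i < j} (∂f_j/∂x_i - ∂f_i/∂x_j) dx_i ∧ dx_j.
  coefficient of dx ∧ dy: ∂f_2/∂x - ∂f_1/∂y = ∂(x*y)/∂x - ∂(2*x*y)/∂y = -2*x + y
Assembling: d(omega) = (-2*x + y) dx ∧ dy.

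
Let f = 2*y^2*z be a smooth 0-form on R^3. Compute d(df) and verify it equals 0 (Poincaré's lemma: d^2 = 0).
d(df) = 0

Step 1: df = sum_i (∂f/∂x_i) dx_i = (0) dx + (4*y*z) dy + (2*y^2) dz.
Step 2: Apply d again. Using the 1-form formula, the coefficient of dx ∧ dy in d(df) is ∂^2 f/∂x ∂y - ∂^2 f/∂y ∂x = (0) - (0) = 0 (equality of mixed partials for smooth f).
Similarly for dx ∧ dz and dy ∧ dz — all coefficients vanish. So d(df) = 0.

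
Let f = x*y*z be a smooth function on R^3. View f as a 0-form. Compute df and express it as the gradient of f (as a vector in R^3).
df = (y*z) dx + (x*z) dy + (x*y) dz; grad f = (y*z, x*z, x*y)

For a 0-form f, d f = (∂f/∂x) dx + (∂f/∂y) dy + (∂f/∂z) dz. The components of the vector representation are exactly the entries of grad f in Cartesian coordinates:
  ∂f/∂x = y*z
  ∂f/∂y = x*z
  ∂f/∂z = x*y.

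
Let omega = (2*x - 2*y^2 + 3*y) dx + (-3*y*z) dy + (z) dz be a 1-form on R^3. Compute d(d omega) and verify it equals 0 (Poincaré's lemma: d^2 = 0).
d(d omega) = 0

Step 1: d omega = sum_{i<j} (∂f_j/∂x_i - ∂f_i/∂x_j) dx_i ∧ dx_j:
  coeff of dx ∧ dy: 4*y - 3
  coeff of dx ∧ dz: 0
  coeff of dy ∧ dz: 3*y
Step 2: Apply d again to each 2-form coefficient. The only possible 3-form in R^3 is dx ∧ dy ∧ dz, with coefficient
  ∂(coeff of dy∧dz)/∂x - ∂(coeff of dx∧dz)/∂y + ∂(coeff of dx∧dy)/∂z
  = ∂/∂x (3*y) - ∂/∂y (0) + ∂/∂z (4*y - 3).
Each of these terms simplifies to sums of mixed partials that cancel in pairs. The result is 0 (by equality of mixed partials for smooth functions — Schwarz / Clairaut).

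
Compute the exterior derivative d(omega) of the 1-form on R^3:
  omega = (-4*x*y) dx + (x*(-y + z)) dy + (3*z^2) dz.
d(omega) = (4*x - y + z) dx ∧ dy + (-x) dy ∧ dz

For a 1-form omega = sum_i f_i dx_i, the exterior derivative is
  d(omega) = sum_{i < j} (∂f_j/∂x_i - ∂f_i/∂x_j) dx_i ∧ dx_j.
  coefficient of dx ∧ dy: ∂f_2/∂x - ∂f_1/∂y = ∂(x*(-y + z))/∂x - ∂(-4*x*y)/∂y = 4*x - y + z
  coefficient of dy ∧ dz: ∂f_3/∂y - ∂f_2/∂z = ∂(3*z^2)/∂y - ∂(x*(-y + z))/∂z = -x
Assembling: d(omega) = (4*x - y + z) dx ∧ dy + (-x) dy ∧ dz.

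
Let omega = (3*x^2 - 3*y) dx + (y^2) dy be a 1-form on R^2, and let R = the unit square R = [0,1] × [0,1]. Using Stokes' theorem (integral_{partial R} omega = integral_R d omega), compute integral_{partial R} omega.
integral_(partial R) omega = 3

Stokes: integral_partial_R omega = integral_R d omega with d omega = (∂Q/∂x - ∂P/∂y) dx ∧ dy.
  ∂Q/∂x = 0
  ∂P/∂y = -3
  integrand = ∂Q/∂x - ∂P/∂y = 3.
Integrating over R: integral_0^1 integral_0^1 (3) dx dy = 3.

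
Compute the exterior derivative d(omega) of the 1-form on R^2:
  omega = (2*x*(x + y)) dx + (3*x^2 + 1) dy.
d(omega) = (4*x) dx ∧ dy

For a 1-form omega = sum_i f_i dx_i, the exterior derivative is
  d(omega) = sum_{i < j} (∂f_j/∂x_i - ∂f_i/∂x_j) dx_i ∧ dx_j.
  coefficient of dx ∧ dy: ∂f_2/∂x - ∂f_1/∂y = ∂(3*x^2 + 1)/∂x - ∂(2*x*(x + y))/∂y = 4*x
Assembling: d(omega) = (4*x) dx ∧ dy.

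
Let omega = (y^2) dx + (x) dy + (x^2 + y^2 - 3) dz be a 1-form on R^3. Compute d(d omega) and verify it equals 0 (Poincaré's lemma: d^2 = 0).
d(d omega) = 0

Step 1: d omega = sum_{i<j} (∂f_j/∂x_i - ∂f_i/∂x_j) dx_i ∧ dx_j:
  coeff of dx ∧ dy: 1 - 2*y
  coeff of dx ∧ dz: 2*x
  coeff of dy ∧ dz: 2*y
Step 2: Apply d again to each 2-form coefficient. The only possible 3-form in R^3 is dx ∧ dy ∧ dz, with coefficient
  ∂(coeff of dy∧dz)/∂x - ∂(coeff of dx∧dz)/∂y + ∂(coeff of dx∧dy)/∂z
  = ∂/∂x (2*y) - ∂/∂y (2*x) + ∂/∂z (1 - 2*y).
Each of these terms simplifies to sums of mixed partials that cancel in pairs. The result is 0 (by equality of mixed partials for smooth functions — Schwarz / Clairaut).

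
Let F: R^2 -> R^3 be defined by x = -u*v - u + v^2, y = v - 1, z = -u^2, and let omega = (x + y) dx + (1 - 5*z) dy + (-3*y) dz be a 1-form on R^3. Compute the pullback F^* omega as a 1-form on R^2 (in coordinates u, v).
F^* omega = (u*v^2 + 8*u*v - 5*u - v^3 - 2*v^2 + 1) du + (u^2*v + 6*u^2 - 3*u*v^2 - 3*u*v + u + 2*v^3 + 2*v^2 - 2*v + 1) dv

Using F^*(f dg) = (f ∘ F) d(g ∘ F), substitute each coordinate x_i by F_i(u, v) in f_i, and replace dx_i by d F_i = (∂F_i/∂u) du + (∂F_i/∂v) dv.
  For the x component: f_1(F) = -u*v - u + v^2 + v - 1; d F_1 = (-v - 1) du + (-u + 2*v) dv
  For the y component: f_2(F) = 5*u^2 + 1; d F_2 = (0) du + (1) dv
  For the z component: f_3(F) = 3 - 3*v; d F_3 = (-2*u) du + (0) dv
Combining and collecting du, dv coefficients:
  coeff of du: u*v^2 + 8*u*v - 5*u - v^3 - 2*v^2 + 1
  coeff of dv: u^2*v + 6*u^2 - 3*u*v^2 - 3*u*v + u + 2*v^3 + 2*v^2 - 2*v + 1
F^* omega = (u*v^2 + 8*u*v - 5*u - v^3 - 2*v^2 + 1) du + (u^2*v + 6*u^2 - 3*u*v^2 - 3*u*v + u + 2*v^3 + 2*v^2 - 2*v + 1) dv.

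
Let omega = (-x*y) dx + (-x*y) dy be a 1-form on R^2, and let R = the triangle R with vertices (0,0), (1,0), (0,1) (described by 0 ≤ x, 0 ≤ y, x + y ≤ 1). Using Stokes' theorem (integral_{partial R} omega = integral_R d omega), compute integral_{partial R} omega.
integral_(partial R) omega = 0

Stokes: integral_partial_R omega = integral_R d omega with d omega = (∂Q/∂x - ∂P/∂y) dx ∧ dy.
  ∂Q/∂x = -y
  ∂P/∂y = -x
  integrand = ∂Q/∂x - ∂P/∂y = x - y.
Integrating over R: integral_0^1 integral_0^{1-x} (x - y) dy dx = 0.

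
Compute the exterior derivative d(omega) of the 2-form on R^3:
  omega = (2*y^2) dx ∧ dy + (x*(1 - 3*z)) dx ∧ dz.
d(omega) = 0

For a 2-form omega = sum_{i<j} g_{ij} dx_i ∧ dx_j, the exterior derivative is
  d(omega) = sum_{i<j} d(g_{ij}) ∧ dx_i ∧ dx_j = sum_{i<j, k} (∂g_{ij}/∂x_k) dx_k ∧ dx_i ∧ dx_j.
Expand each term, using dx_k ∧ dx_i ∧ dx_j = sgn(permutation) dx_{(a)} ∧ dx_{(b)} ∧ dx_{(c)} with (a < b < c) sorted:

Collecting like 3-forms: d(omega) = 0.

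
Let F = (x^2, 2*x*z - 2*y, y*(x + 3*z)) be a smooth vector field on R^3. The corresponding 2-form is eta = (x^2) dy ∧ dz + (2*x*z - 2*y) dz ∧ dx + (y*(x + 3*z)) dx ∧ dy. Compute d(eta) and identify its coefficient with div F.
d(eta) = (2*x + 3*y - 2) dx ∧ dy ∧ dz; div F = 2*x + 3*y - 2

For a 2-form in R^3 of the form above, applying d gives a 3-form with coefficient ∂P/∂x + ∂Q/∂y + ∂R/∂z:
  ∂P/∂x = 2*x
  ∂Q/∂y = -2
  ∂R/∂z = 3*y
Sum = 2*x + 3*y - 2, which is exactly div F.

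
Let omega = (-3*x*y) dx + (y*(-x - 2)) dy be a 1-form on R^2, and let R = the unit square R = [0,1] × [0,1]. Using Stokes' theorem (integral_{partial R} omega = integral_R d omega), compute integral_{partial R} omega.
integral_(partial R) omega = 1

Stokes: integral_partial_R omega = integral_R d omega with d omega = (∂Q/∂x - ∂P/∂y) dx ∧ dy.
  ∂Q/∂x = -y
  ∂P/∂y = -3*x
  integrand = ∂Q/∂x - ∂P/∂y = 3*x - y.
Integrating over R: integral_0^1 integral_0^1 (3*x - y) dx dy = 1.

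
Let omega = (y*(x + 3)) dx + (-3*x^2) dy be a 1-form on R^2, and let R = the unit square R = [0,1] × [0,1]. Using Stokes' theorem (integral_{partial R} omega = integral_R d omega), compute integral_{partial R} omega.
integral_(partial R) omega = -13/2

Stokes: integral_partial_R omega = integral_R d omega with d omega = (∂Q/∂x - ∂P/∂y) dx ∧ dy.
  ∂Q/∂x = -6*x
  ∂P/∂y = x + 3
  integrand = ∂Q/∂x - ∂P/∂y = -7*x - 3.
Integrating over R: integral_0^1 integral_0^1 (-7*x - 3) dx dy = -13/2.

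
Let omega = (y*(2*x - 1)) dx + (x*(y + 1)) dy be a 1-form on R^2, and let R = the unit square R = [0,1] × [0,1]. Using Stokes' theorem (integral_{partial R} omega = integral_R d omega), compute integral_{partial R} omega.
integral_(partial R) omega = 3/2

Stokes: integral_partial_R omega = integral_R d omega with d omega = (∂Q/∂x - ∂P/∂y) dx ∧ dy.
  ∂Q/∂x = y + 1
  ∂P/∂y = 2*x - 1
  integrand = ∂Q/∂x - ∂P/∂y = -2*x + y + 2.
Integrating over R: integral_0^1 integral_0^1 (-2*x + y + 2) dx dy = 3/2.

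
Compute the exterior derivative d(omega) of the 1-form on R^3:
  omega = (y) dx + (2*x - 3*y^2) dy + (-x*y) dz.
d(omega) = (1) dx ∧ dy + (-y) dx ∧ dz + (-x) dy ∧ dz

For a 1-form omega = sum_i f_i dx_i, the exterior derivative is
  d(omega) = sum_{i < j} (∂f_j/∂x_i - ∂f_i/∂x_j) dx_i ∧ dx_j.
  coefficient of dx ∧ dy: ∂f_2/∂x - ∂f_1/∂y = ∂(2*x - 3*y^2)/∂x - ∂(y)/∂y = 1
  coefficient of dx ∧ dz: ∂f_3/∂x - ∂f_1/∂z = ∂(-x*y)/∂x - ∂(y)/∂z = -y
  coefficient of dy ∧ dz: ∂f_3/∂y - ∂f_2/∂z = ∂(-x*y)/∂y - ∂(2*x - 3*y^2)/∂z = -x
Assembling: d(omega) = (1) dx ∧ dy + (-y) dx ∧ dz + (-x) dy ∧ dz.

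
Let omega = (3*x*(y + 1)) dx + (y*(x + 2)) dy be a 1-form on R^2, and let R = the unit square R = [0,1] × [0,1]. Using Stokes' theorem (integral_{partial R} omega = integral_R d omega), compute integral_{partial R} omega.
integral_(partial R) omega = -1

Stokes: integral_partial_R omega = integral_R d omega with d omega = (∂Q/∂x - ∂P/∂y) dx ∧ dy.
  ∂Q/∂x = y
  ∂P/∂y = 3*x
  integrand = ∂Q/∂x - ∂P/∂y = -3*x + y.
Integrating over R: integral_0^1 integral_0^1 (-3*x + y) dx dy = -1.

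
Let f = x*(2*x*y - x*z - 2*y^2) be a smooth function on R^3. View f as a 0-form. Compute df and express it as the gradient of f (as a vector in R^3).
df = (4*x*y - 2*x*z - 2*y^2) dx + (2*x*(x - 2*y)) dy + (-x^2) dz; grad f = (4*x*y - 2*x*z - 2*y^2, 2*x*(x - 2*y), -x^2)

For a 0-form f, d f = (∂f/∂x) dx + (∂f/∂y) dy + (∂f/∂z) dz. The components of the vector representation are exactly the entries of grad f in Cartesian coordinates:
  ∂f/∂x = 4*x*y - 2*x*z - 2*y^2
  ∂f/∂y = 2*x*(x - 2*y)
  ∂f/∂z = -x^2.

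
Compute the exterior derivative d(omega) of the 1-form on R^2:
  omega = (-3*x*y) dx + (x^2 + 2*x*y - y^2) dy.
d(omega) = (5*x + 2*y) dx ∧ dy

For a 1-form omega = sum_i f_i dx_i, the exterior derivative is
  d(omega) = sum_{i < j} (∂f_j/∂x_i - ∂f_i/∂x_j) dx_i ∧ dx_j.
  coefficient of dx ∧ dy: ∂f_2/∂x - ∂f_1/∂y = ∂(x^2 + 2*x*y - y^2)/∂x - ∂(-3*x*y)/∂y = 5*x + 2*y
Assembling: d(omega) = (5*x + 2*y) dx ∧ dy.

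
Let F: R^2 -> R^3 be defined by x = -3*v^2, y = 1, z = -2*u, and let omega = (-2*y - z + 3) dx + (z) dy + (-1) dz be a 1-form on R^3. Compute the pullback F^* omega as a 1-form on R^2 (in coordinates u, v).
F^* omega = (2) du + (6*v*(-2*u - 1)) dv

Using F^*(f dg) = (f ∘ F) d(g ∘ F), substitute each coordinate x_i by F_i(u, v) in f_i, and replace dx_i by d F_i = (∂F_i/∂u) du + (∂F_i/∂v) dv.
  For the x component: f_1(F) = 2*u + 1; d F_1 = (0) du + (-6*v) dv
  For the y component: f_2(F) = -2*u; d F_2 = (0) du + (0) dv
  For the z component: f_3(F) = -1; d F_3 = (-2) du + (0) dv
Combining and collecting du, dv coefficients:
  coeff of du: 2
  coeff of dv: 6*v*(-2*u - 1)
F^* omega = (2) du + (6*v*(-2*u - 1)) dv.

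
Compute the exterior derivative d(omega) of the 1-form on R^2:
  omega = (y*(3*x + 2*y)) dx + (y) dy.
d(omega) = (-3*x - 4*y) dx ∧ dy

For a 1-form omega = sum_i f_i dx_i, the exterior derivative is
  d(omega) = sum_{i < j} (∂f_j/∂x_i - ∂f_i/∂x_j) dx_i ∧ dx_j.
  coefficient of dx ∧ dy: ∂f_2/∂x - ∂f_1/∂y = ∂(y)/∂x - ∂(y*(3*x + 2*y))/∂y = -3*x - 4*y
Assembling: d(omega) = (-3*x - 4*y) dx ∧ dy.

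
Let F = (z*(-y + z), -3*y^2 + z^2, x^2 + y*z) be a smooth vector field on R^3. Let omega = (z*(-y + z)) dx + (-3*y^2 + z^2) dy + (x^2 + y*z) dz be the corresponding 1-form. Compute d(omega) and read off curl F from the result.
d(omega) = (-z) dy ∧ dz + (-2*x - y + 2*z) dz ∧ dx + (z) dx ∧ dy; curl F = (-z, -2*x - y + 2*z, z)

d omega = sum_{i<j} (∂f_j/∂x_i - ∂f_i/∂x_j) dx_i ∧ dx_j. Under the identification (dy ∧ dz, dz ∧ dx, dx ∧ dy) ↔ (e_x, e_y, e_z), the coefficients are exactly the components of curl F. Compute:
  ∂R/∂y - ∂Q/∂z = (z) - (2*z) = -z
  ∂P/∂z - ∂R/∂x = (-y + 2*z) - (2*x) = -2*x - y + 2*z
  ∂Q/∂x - ∂P/∂y = (0) - (-z) = z.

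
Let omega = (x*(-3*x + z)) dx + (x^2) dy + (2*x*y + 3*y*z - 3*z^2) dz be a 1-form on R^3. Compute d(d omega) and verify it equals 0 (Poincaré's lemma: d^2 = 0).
d(d omega) = 0

Step 1: d omega = sum_{i<j} (∂f_j/∂x_i - ∂f_i/∂x_j) dx_i ∧ dx_j:
  coeff of dx ∧ dy: 2*x
  coeff of dx ∧ dz: -x + 2*y
  coeff of dy ∧ dz: 2*x + 3*z
Step 2: Apply d again to each 2-form coefficient. The only possible 3-form in R^3 is dx ∧ dy ∧ dz, with coefficient
  ∂(coeff of dy∧dz)/∂x - ∂(coeff of dx∧dz)/∂y + ∂(coeff of dx∧dy)/∂z
  = ∂/∂x (2*x + 3*z) - ∂/∂y (-x + 2*y) + ∂/∂z (2*x).
Each of these terms simplifies to sums of mixed partials that cancel in pairs. The result is 0 (by equality of mixed partials for smooth functions — Schwarz / Clairaut).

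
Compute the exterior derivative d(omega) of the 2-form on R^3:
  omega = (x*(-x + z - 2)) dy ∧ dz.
d(omega) = (-2*x + z - 2) dx ∧ dy ∧ dz

For a 2-form omega = sum_{i<j} g_{ij} dx_i ∧ dx_j, the exterior derivative is
  d(omega) = sum_{i<j} d(g_{ij}) ∧ dx_i ∧ dx_j = sum_{i<j, k} (∂g_{ij}/∂x_k) dx_k ∧ dx_i ∧ dx_j.
Expand each term, using dx_k ∧ dx_i ∧ dx_j = sgn(permutation) dx_{(a)} ∧ dx_{(b)} ∧ dx_{(c)} with (a < b < c) sorted:
  d(x*(-x + z - 2)) includes (∂/∂x)(x*(-x + z - 2)) dx = (-2*x + z - 2) dx, which multiplied by dy ∧ dz gives (-2*x + z - 2) dx ∧ dy ∧ dz
Collecting like 3-forms: d(omega) = (-2*x + z - 2) dx ∧ dy ∧ dz.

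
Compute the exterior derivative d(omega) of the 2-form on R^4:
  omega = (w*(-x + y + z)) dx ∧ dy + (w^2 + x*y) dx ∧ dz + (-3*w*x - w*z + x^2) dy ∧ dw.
d(omega) = (w - x) dx ∧ dy ∧ dz + (-3*w + x + y + z) dx ∧ dy ∧ dw + (2*w) dx ∧ dz ∧ dw + (w) dy ∧ dz ∧ dw

For a 2-form omega = sum_{i<j} g_{ij} dx_i ∧ dx_j, the exterior derivative is
  d(omega) = sum_{i<j} d(g_{ij}) ∧ dx_i ∧ dx_j = sum_{i<j, k} (∂g_{ij}/∂x_k) dx_k ∧ dx_i ∧ dx_j.
Expand each term, using dx_k ∧ dx_i ∧ dx_j = sgn(permutation) dx_{(a)} ∧ dx_{(b)} ∧ dx_{(c)} with (a < b < c) sorted:
  d(w*(-x + y + z)) includes (∂/∂z)(w*(-x + y + z)) dz = (w) dz, which multiplied by dx ∧ dy gives (w) dx ∧ dy ∧ dz
  d(w*(-x + y + z)) includes (∂/∂w)(w*(-x + y + z)) dw = (-x + y + z) dw, which multiplied by dx ∧ dy gives (-x + y + z) dx ∧ dy ∧ dw
  d(w^2 + x*y) includes (∂/∂y)(w^2 + x*y) dy = (x) dy, which multiplied by dx ∧ dz gives (-x) dx ∧ dy ∧ dz
  d(w^2 + x*y) includes (∂/∂w)(w^2 + x*y) dw = (2*w) dw, which multiplied by dx ∧ dz gives (2*w) dx ∧ dz ∧ dw
  d(-3*w*x - w*z + x^2) includes (∂/∂x)(-3*w*x - w*z + x^2) dx = (-3*w + 2*x) dx, which multiplied by dy ∧ dw gives (-3*w + 2*x) dx ∧ dy ∧ dw
  d(-3*w*x - w*z + x^2) includes (∂/∂z)(-3*w*x - w*z + x^2) dz = (-w) dz, which multiplied by dy ∧ dw gives (w) dy ∧ dz ∧ dw
Collecting like 3-forms: d(omega) = (w - x) dx ∧ dy ∧ dz + (-3*w + x + y + z) dx ∧ dy ∧ dw + (2*w) dx ∧ dz ∧ dw + (w) dy ∧ dz ∧ dw.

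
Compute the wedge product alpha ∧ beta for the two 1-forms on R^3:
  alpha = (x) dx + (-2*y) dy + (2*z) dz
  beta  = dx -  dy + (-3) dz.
alpha ∧ beta = (-x + 2*y) dx ∧ dy + (-3*x - 2*z) dx ∧ dz + (6*y + 2*z) dy ∧ dz

Distribute the wedge, using dx_i ∧ dx_j = -dx_j ∧ dx_i and dx_i ∧ dx_i = 0. For each pair (i, j) with i < j, the coefficient of dx_i ∧ dx_j in alpha ∧ beta is (alpha_i * beta_j - alpha_j * beta_i). Collecting: alpha ∧ beta = (-x + 2*y) dx ∧ dy + (-3*x - 2*z) dx ∧ dz + (6*y + 2*z) dy ∧ dz.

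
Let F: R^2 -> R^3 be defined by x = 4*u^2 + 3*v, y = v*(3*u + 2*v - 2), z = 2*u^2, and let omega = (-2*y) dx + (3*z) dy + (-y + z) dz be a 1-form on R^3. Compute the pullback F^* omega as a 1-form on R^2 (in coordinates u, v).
F^* omega = (2*u*(4*u^2 - 21*u*v - 20*v^2 + 20*v)) du + (18*u^3 + 24*u^2*v - 12*u^2 - 18*u*v - 12*v^2 + 12*v) dv

Using F^*(f dg) = (f ∘ F) d(g ∘ F), substitute each coordinate x_i by F_i(u, v) in f_i, and replace dx_i by d F_i = (∂F_i/∂u) du + (∂F_i/∂v) dv.
  For the x component: f_1(F) = 2*v*(-3*u - 2*v + 2); d F_1 = (8*u) du + (3) dv
  For the y component: f_2(F) = 6*u^2; d F_2 = (3*v) du + (3*u + 4*v - 2) dv
  For the z component: f_3(F) = 2*u^2 - 3*u*v - 2*v^2 + 2*v; d F_3 = (4*u) du + (0) dv
Combining and collecting du, dv coefficients:
  coeff of du: 2*u*(4*u^2 - 21*u*v - 20*v^2 + 20*v)
  coeff of dv: 18*u^3 + 24*u^2*v - 12*u^2 - 18*u*v - 12*v^2 + 12*v
F^* omega = (2*u*(4*u^2 - 21*u*v - 20*v^2 + 20*v)) du + (18*u^3 + 24*u^2*v - 12*u^2 - 18*u*v - 12*v^2 + 12*v) dv.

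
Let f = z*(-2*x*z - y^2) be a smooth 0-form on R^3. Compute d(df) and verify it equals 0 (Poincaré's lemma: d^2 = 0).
d(df) = 0

Step 1: df = sum_i (∂f/∂x_i) dx_i = (-2*z^2) dx + (-2*y*z) dy + (-4*x*z - y^2) dz.
Step 2: Apply d again. Using the 1-form formula, the coefficient of dx ∧ dy in d(df) is ∂^2 f/∂x ∂y - ∂^2 f/∂y ∂x = (0) - (0) = 0 (equality of mixed partials for smooth f).
Similarly for dx ∧ dz and dy ∧ dz — all coefficients vanish. So d(df) = 0.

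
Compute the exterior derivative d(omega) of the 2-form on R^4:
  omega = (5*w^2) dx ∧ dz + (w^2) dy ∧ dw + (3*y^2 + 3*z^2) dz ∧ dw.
d(omega) = (10*w) dx ∧ dz ∧ dw + (6*y) dy ∧ dz ∧ dw

For a 2-form omega = sum_{i<j} g_{ij} dx_i ∧ dx_j, the exterior derivative is
  d(omega) = sum_{i<j} d(g_{ij}) ∧ dx_i ∧ dx_j = sum_{i<j, k} (∂g_{ij}/∂x_k) dx_k ∧ dx_i ∧ dx_j.
Expand each term, using dx_k ∧ dx_i ∧ dx_j = sgn(permutation) dx_{(a)} ∧ dx_{(b)} ∧ dx_{(c)} with (a < b < c) sorted:
  d(5*w^2) includes (∂/∂w)(5*w^2) dw = (10*w) dw, which multiplied by dx ∧ dz gives (10*w) dx ∧ dz ∧ dw
  d(3*y^2 + 3*z^2) includes (∂/∂y)(3*y^2 + 3*z^2) dy = (6*y) dy, which multiplied by dz ∧ dw gives (6*y) dy ∧ dz ∧ dw
Collecting like 3-forms: d(omega) = (10*w) dx ∧ dz ∧ dw + (6*y) dy ∧ dz ∧ dw.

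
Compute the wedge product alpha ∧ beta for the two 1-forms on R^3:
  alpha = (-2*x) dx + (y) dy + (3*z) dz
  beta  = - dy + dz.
alpha ∧ beta = (2*x) dx ∧ dy + (-2*x) dx ∧ dz + (y + 3*z) dy ∧ dz

Distribute the wedge, using dx_i ∧ dx_j = -dx_j ∧ dx_i and dx_i ∧ dx_i = 0. For each pair (i, j) with i < j, the coefficient of dx_i ∧ dx_j in alpha ∧ beta is (alpha_i * beta_j - alpha_j * beta_i). Collecting: alpha ∧ beta = (2*x) dx ∧ dy + (-2*x) dx ∧ dz + (y + 3*z) dy ∧ dz.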